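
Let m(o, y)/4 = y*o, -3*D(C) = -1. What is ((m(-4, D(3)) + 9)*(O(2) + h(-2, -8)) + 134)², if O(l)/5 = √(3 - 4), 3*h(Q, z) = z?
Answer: 1222699/81 + 122980*I/27 ≈ 15095.0 + 4554.8*I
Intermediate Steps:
h(Q, z) = z/3
D(C) = ⅓ (D(C) = -⅓*(-1) = ⅓)
m(o, y) = 4*o*y (m(o, y) = 4*(y*o) = 4*(o*y) = 4*o*y)
O(l) = 5*I (O(l) = 5*√(3 - 4) = 5*√(-1) = 5*I)
((m(-4, D(3)) + 9)*(O(2) + h(-2, -8)) + 134)² = ((4*(-4)*(⅓) + 9)*(5*I + (⅓)*(-8)) + 134)² = ((-16/3 + 9)*(5*I - 8/3) + 134)² = (11*(-8/3 + 5*I)/3 + 134)² = ((-88/9 + 55*I/3) + 134)² = (1118/9 + 55*I/3)²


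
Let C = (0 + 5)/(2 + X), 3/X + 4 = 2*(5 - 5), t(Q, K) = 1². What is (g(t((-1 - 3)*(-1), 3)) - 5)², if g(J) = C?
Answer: 1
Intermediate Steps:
t(Q, K) = 1
X = -¾ (X = 3/(-4 + 2*(5 - 5)) = 3/(-4 + 2*0) = 3/(-4 + 0) = 3/(-4) = 3*(-¼) = -¾ ≈ -0.75000)
C = 4 (C = (0 + 5)/(2 - ¾) = 5/(5/4) = 5*(⅘) = 4)
g(J) = 4
(g(t((-1 - 3)*(-1), 3)) - 5)² = (4 - 5)² = (-1)² = 1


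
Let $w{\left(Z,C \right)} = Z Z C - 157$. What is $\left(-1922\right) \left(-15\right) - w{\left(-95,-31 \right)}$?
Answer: $308762$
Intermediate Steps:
$w{\left(Z,C \right)} = -157 + C Z^{2}$ ($w{\left(Z,C \right)} = Z^{2} C - 157 = C Z^{2} - 157 = -157 + C Z^{2}$)
$\left(-1922\right) \left(-15\right) - w{\left(-95,-31 \right)} = \left(-1922\right) \left(-15\right) - \left(-157 - 31 \left(-95\right)^{2}\right) = 28830 - \left(-157 - 279775\right) = 28830 - -279932 = 28830 + 279932 = 308762$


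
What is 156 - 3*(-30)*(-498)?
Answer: -44664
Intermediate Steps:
156 - 3*(-30)*(-498) = 156 + 90*(-498) = 156 - 44820 = -44664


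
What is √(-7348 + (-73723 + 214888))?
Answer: √133817 ≈ 365.81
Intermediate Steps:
√(-7348 + (-73723 + 214888)) = √(-7348 + 141165) = √133817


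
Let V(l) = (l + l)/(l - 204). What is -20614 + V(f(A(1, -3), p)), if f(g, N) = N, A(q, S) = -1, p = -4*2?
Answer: -1092538/53 ≈ -20614.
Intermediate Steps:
p = -8
V(l) = 2*l/(-204 + l) (V(l) = (2*l)/(-204 + l) = 2*l/(-204 + l))
-20614 + V(f(A(1, -3), p)) = -20614 + 2*(-8)/(-204 - 8) = -20614 + 2*(-8)/(-212) = -20614 + 2*(-8)*(-1/212) = -20614 + 4/53 = -1092538/53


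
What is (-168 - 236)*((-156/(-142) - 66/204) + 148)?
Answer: -72546886/1207 ≈ -60105.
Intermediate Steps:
(-168 - 236)*((-156/(-142) - 66/204) + 148) = -404*((-156*(-1/142) - 66*1/204) + 148) = -404*((78/71 - 11/34) + 148) = -404*(1871/2414 + 148) = -404*359143/2414 = -72546886/1207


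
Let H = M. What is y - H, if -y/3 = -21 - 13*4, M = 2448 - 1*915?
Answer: -1314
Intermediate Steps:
M = 1533 (M = 2448 - 915 = 1533)
H = 1533
y = 219 (y = -3*(-21 - 13*4) = -3*(-21 - 52) = -3*(-73) = 219)
y - H = 219 - 1*1533 = 219 - 1533 = -1314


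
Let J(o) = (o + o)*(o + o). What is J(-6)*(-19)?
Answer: -2736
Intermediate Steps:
J(o) = 4*o² (J(o) = (2*o)*(2*o) = 4*o²)
J(-6)*(-19) = (4*(-6)²)*(-19) = (4*36)*(-19) = 144*(-19) = -2736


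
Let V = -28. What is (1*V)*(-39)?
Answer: 1092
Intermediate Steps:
(1*V)*(-39) = (1*(-28))*(-39) = -28*(-39) = 1092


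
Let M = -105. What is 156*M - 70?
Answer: -16450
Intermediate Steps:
156*M - 70 = 156*(-105) - 70 = -16380 - 70 = -16450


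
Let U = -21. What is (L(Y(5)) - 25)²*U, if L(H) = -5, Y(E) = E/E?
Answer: -18900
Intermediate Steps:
Y(E) = 1
(L(Y(5)) - 25)²*U = (-5 - 25)²*(-21) = (-30)²*(-21) = 900*(-21) = -18900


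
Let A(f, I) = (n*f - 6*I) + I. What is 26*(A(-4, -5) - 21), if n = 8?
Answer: -728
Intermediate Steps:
A(f, I) = -5*I + 8*f (A(f, I) = (8*f - 6*I) + I = (-6*I + 8*f) + I = -5*I + 8*f)
26*(A(-4, -5) - 21) = 26*((-5*(-5) + 8*(-4)) - 21) = 26*((25 - 32) - 21) = 26*(-7 - 21) = 26*(-28) = -728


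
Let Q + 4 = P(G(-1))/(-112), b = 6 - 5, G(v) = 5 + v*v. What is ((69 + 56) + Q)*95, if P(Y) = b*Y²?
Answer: 321005/28 ≈ 11464.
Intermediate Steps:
G(v) = 5 + v²
b = 1
P(Y) = Y² (P(Y) = 1*Y² = Y²)
Q = -121/28 (Q = -4 + (5 + (-1)²)²/(-112) = -4 + (5 + 1)²*(-1/112) = -4 + 6²*(-1/112) = -4 + 36*(-1/112) = -4 - 9/28 = -121/28 ≈ -4.3214)
((69 + 56) + Q)*95 = ((69 + 56) - 121/28)*95 = (125 - 121/28)*95 = (3379/28)*95 = 321005/28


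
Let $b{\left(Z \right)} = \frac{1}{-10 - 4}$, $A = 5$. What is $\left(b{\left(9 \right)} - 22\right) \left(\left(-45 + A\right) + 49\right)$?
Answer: $- \frac{2781}{14} \approx -198.64$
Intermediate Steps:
$b{\left(Z \right)} = - \frac{1}{14}$ ($b{\left(Z \right)} = \frac{1}{-14} = - \frac{1}{14}$)
$\left(b{\left(9 \right)} - 22\right) \left(\left(-45 + A\right) + 49\right) = \left(- \frac{1}{14} - 22\right) \left(\left(-45 + 5\right) + 49\right) = - \frac{309 \left(-40 + 49\right)}{14} = \left(- \frac{309}{14}\right) 9 = - \frac{2781}{14}$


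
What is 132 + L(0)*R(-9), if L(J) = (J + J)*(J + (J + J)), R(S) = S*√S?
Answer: 132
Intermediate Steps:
R(S) = S^(3/2)
L(J) = 6*J² (L(J) = (2*J)*(J + 2*J) = (2*J)*(3*J) = 6*J²)
132 + L(0)*R(-9) = 132 + (6*0²)*(-9)^(3/2) = 132 + (6*0)*(-27*I) = 132 + 0*(-27*I) = 132 + 0 = 132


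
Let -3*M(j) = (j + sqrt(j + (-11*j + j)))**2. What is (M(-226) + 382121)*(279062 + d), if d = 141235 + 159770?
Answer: 634159987951/3 + 262190284*sqrt(226) ≈ 2.1533e+11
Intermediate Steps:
M(j) = -(j + 3*sqrt(-j))**2/3 (M(j) = -(j + sqrt(j + (-11*j + j)))**2/3 = -(j + sqrt(j - 10*j))**2/3 = -(j + sqrt(-9*j))**2/3 = -(j + 3*sqrt(-j))**2/3)
d = 301005
(M(-226) + 382121)*(279062 + d) = (-(-226 + 3*sqrt(-1*(-226)))**2/3 + 382121)*(279062 + 301005) = (-(-226 + 3*sqrt(226))**2/3 + 382121)*580067 = (382121 - (-226 + 3*sqrt(226))**2/3)*580067 = 221655782107 - 580067*(-226 + 3*sqrt(226))**2/3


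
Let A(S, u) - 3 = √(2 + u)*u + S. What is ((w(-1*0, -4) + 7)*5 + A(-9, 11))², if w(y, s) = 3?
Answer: 3509 + 968*√13 ≈ 6999.2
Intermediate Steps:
A(S, u) = 3 + S + u*√(2 + u) (A(S, u) = 3 + (√(2 + u)*u + S) = 3 + (u*√(2 + u) + S) = 3 + (S + u*√(2 + u)) = 3 + S + u*√(2 + u))
((w(-1*0, -4) + 7)*5 + A(-9, 11))² = ((3 + 7)*5 + (3 - 9 + 11*√(2 + 11)))² = (10*5 + (3 - 9 + 11*√13))² = (50 + (-6 + 11*√13))² = (44 + 11*√13)²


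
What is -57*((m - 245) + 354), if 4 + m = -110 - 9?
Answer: 798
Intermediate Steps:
m = -123 (m = -4 + (-110 - 9) = -4 - 119 = -123)
-57*((m - 245) + 354) = -57*((-123 - 245) + 354) = -57*(-368 + 354) = -57*(-14) = 798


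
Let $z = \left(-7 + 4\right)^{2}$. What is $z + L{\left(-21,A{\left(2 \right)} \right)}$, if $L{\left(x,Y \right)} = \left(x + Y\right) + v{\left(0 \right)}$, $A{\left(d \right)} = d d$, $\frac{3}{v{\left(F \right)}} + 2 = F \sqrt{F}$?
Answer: $- \frac{19}{2} \approx -9.5$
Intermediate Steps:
$v{\left(F \right)} = \frac{3}{-2 + F^{\frac{3}{2}}}$ ($v{\left(F \right)} = \frac{3}{-2 + F \sqrt{F}} = \frac{3}{-2 + F^{\frac{3}{2}}}$)
$A{\left(d \right)} = d^{2}$
$L{\left(x,Y \right)} = - \frac{3}{2} + Y + x$ ($L{\left(x,Y \right)} = \left(x + Y\right) + \frac{3}{-2 + 0^{\frac{3}{2}}} = \left(Y + x\right) + \frac{3}{-2 + 0} = \left(Y + x\right) + \frac{3}{-2} = \left(Y + x\right) + 3 \left(- \frac{1}{2}\right) = \left(Y + x\right) - \frac{3}{2} = - \frac{3}{2} + Y + x$)
$z = 9$ ($z = \left(-3\right)^{2} = 9$)
$z + L{\left(-21,A{\left(2 \right)} \right)} = 9 - \left(\frac{45}{2} - 4\right) = 9 - \frac{37}{2} = - \frac{19}{2}$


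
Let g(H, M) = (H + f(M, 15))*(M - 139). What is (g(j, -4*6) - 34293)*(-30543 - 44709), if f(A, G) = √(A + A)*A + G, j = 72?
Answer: 3647765448 - 1177543296*I*√3 ≈ 3.6478e+9 - 2.0396e+9*I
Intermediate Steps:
f(A, G) = G + √2*A^(3/2) (f(A, G) = √(2*A)*A + G = (√2*√A)*A + G = √2*A^(3/2) + G = G + √2*A^(3/2))
g(H, M) = (-139 + M)*(15 + H + √2*M^(3/2)) (g(H, M) = (H + (15 + √2*M^(3/2)))*(M - 139) = (15 + H + √2*M^(3/2))*(-139 + M) = (-139 + M)*(15 + H + √2*M^(3/2)))
(g(j, -4*6) - 34293)*(-30543 - 44709) = ((-2085 - 139*72 + 72*(-4*6) + (-4*6)*(15 + √2*(-4*6)^(3/2)) - 139*√2*(-4*6)^(3/2)) - 34293)*(-30543 - 44709) = ((-2085 - 10008 + 72*(-24) - 24*(15 + √2*(-24)^(3/2)) - 139*√2*(-24)^(3/2)) - 34293)*(-75252) = ((-2085 - 10008 - 1728 - 24*(15 + √2*(-48*I*√6)) - 139*√2*(-48*I*√6)) - 34293)*(-75252) = ((-2085 - 10008 - 1728 - 24*(15 - 96*I*√3) + 13344*I*√3) - 34293)*(-75252) = ((-2085 - 10008 - 1728 + (-360 + 2304*I*√3) + 13344*I*√3) - 34293)*(-75252) = ((-14181 + 15648*I*√3) - 34293)*(-75252) = (-48474 + 15648*I*√3)*(-75252) = 3647765448 - 1177543296*I*√3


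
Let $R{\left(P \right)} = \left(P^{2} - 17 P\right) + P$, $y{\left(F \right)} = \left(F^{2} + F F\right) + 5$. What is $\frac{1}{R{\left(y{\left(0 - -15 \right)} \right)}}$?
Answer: $\frac{1}{199745} \approx 5.0064 \cdot 10^{-6}$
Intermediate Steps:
$y{\left(F \right)} = 5 + 2 F^{2}$ ($y{\left(F \right)} = \left(F^{2} + F^{2}\right) + 5 = 2 F^{2} + 5 = 5 + 2 F^{2}$)
$R{\left(P \right)} = P^{2} - 16 P$
$\frac{1}{R{\left(y{\left(0 - -15 \right)} \right)}} = \frac{1}{\left(5 + 2 \left(0 - -15\right)^{2}\right) \left(-16 + \left(5 + 2 \left(0 - -15\right)^{2}\right)\right)} = \frac{1}{\left(5 + 2 \left(0 + 15\right)^{2}\right) \left(-16 + \left(5 + 2 \left(0 + 15\right)^{2}\right)\right)} = \frac{1}{\left(5 + 2 \cdot 15^{2}\right) \left(-16 + \left(5 + 2 \cdot 15^{2}\right)\right)} = \frac{1}{\left(5 + 2 \cdot 225\right) \left(-16 + \left(5 + 2 \cdot 225\right)\right)} = \frac{1}{\left(5 + 450\right) \left(-16 + \left(5 + 450\right)\right)} = \frac{1}{455 \left(-16 + 455\right)} = \frac{1}{455 \cdot 439} = \frac{1}{199745}$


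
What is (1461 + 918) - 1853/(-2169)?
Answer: 5161904/2169 ≈ 2379.9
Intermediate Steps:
(1461 + 918) - 1853/(-2169) = 2379 - 1853*(-1/2169) = 2379 + 1853/2169 = 5161904/2169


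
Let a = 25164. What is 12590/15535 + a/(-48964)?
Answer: 11276701/38032787 ≈ 0.29650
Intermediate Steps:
12590/15535 + a/(-48964) = 12590/15535 + 25164/(-48964) = 12590*(1/15535) + 25164*(-1/48964) = 2518/3107 - 6291/12241 = 11276701/38032787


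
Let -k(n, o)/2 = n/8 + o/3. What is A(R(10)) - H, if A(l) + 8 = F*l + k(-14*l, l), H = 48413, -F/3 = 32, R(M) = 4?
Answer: -146381/3 ≈ -48794.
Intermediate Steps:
k(n, o) = -2*o/3 - n/4 (k(n, o) = -2*(n/8 + o/3) = -2*(o/3 + n/8) = -2*o/3 - n/4)
F = -96 (F = -3*32 = -96)
A(l) = -8 - 559*l/6 (A(l) = -8 + (-96*l + (-2*l/3 - (-7)*l/2)) = -8 + (-96*l + (-2*l/3 + 7*l/2)) = -8 + (-96*l + 17*l/6) = -8 - 559*l/6)
A(R(10)) - H = (-8 - 559/6*4) - 1*48413 = (-8 - 1118/3) - 48413 = -1142/3 - 48413 = -146381/3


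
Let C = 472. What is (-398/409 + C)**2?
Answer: 37114022500/167281 ≈ 2.2187e+5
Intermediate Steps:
(-398/409 + C)**2 = (-398/409 + 472)**2 = (192650/409)**2 = 37114022500/167281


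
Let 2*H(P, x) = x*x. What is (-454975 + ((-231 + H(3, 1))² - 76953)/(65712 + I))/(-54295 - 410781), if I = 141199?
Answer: 376557424191/384917360944 ≈ 0.97828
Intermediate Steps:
H(P, x) = x²/2 (H(P, x) = (x*x)/2 = x²/2)
(-454975 + ((-231 + H(3, 1))² - 76953)/(65712 + I))/(-54295 - 410781) = (-454975 + ((-231 + (½)*1²)² - 76953)/(65712 + 141199))/(-54295 - 410781) = (-454975 + ((-231 + (½)*1)² - 76953)/206911)/(-465076) = (-454975 + ((-231 + ½)² - 76953)*(1/206911))*(-1/465076) = (-454975 + ((-461/2)² - 76953)*(1/206911))*(-1/465076) = (-454975 + (212521/4 - 76953)*(1/206911))*(-1/465076) = (-454975 - 95291/4*1/206911)*(-1/465076) = (-454975 - 95291/827644)*(-1/465076) = -376557424191/827644*(-1/465076) = 376557424191/384917360944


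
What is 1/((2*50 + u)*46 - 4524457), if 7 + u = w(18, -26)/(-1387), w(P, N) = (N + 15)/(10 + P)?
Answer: -19418/87772835569 ≈ -2.2123e-7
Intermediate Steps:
w(P, N) = (15 + N)/(10 + P)
u = -271841/38836 (u = -7 + ((15 - 26)/(10 + 18))/(-1387) = -7 + (-11/28)*(-1/1387) = -7 + ((1/28)*(-11))*(-1/1387) = -7 - 11/28*(-1/1387) = -7 + 11/38836 = -271841/38836 ≈ -6.9997)
1/((2*50 + u)*46 - 4524457) = 1/((2*50 - 271841/38836)*46 - 4524457) = 1/((100 - 271841/38836)*46 - 4524457) = 1/((3611759/38836)*46 - 4524457) = 1/(83070457/19418 - 4524457) = 1/(-87772835569/19418) = -19418/87772835569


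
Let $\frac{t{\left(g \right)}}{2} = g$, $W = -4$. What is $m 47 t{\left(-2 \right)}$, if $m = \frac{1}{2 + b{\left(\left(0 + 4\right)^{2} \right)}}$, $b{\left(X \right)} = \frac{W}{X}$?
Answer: $- \frac{752}{7} \approx -107.43$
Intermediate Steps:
$t{\left(g \right)} = 2 g$
$b{\left(X \right)} = - \frac{4}{X}$
$m = \frac{4}{7}$ ($m = \frac{1}{2 - \frac{4}{\left(0 + 4\right)^{2}}} = \frac{1}{2 - \frac{4}{4^{2}}} = \frac{1}{2 - \frac{4}{16}} = \frac{1}{2 - \frac{1}{4}} = \frac{1}{\frac{7}{4}} = \frac{4}{7} \approx 0.57143$)
$m 47 t{\left(-2 \right)} = \frac{4}{7} \cdot 47 \cdot 2 \left(-2\right) = \frac{188}{7} \left(-4\right) = - \frac{752}{7}$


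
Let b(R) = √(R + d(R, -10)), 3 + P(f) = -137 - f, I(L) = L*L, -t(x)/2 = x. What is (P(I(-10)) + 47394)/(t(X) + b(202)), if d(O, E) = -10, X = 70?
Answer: -825195/2426 - 23577*√3/1213 ≈ -373.81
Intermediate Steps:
t(x) = -2*x
I(L) = L²
P(f) = -140 - f (P(f) = -3 + (-137 - f) = -140 - f)
b(R) = √(-10 + R) (b(R) = √(R - 10) = √(-10 + R))
(P(I(-10)) + 47394)/(t(X) + b(202)) = ((-140 - 1*(-10)²) + 47394)/(-2*70 + √(-10 + 202)) = ((-140 - 1*100) + 47394)/(-140 + √192) = ((-140 - 100) + 47394)/(-140 + 8*√3) = (-240 + 47394)/(-140 + 8*√3) = 47154/(-140 + 8*√3)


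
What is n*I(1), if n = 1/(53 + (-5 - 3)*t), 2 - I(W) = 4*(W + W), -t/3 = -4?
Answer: 6/43 ≈ 0.13953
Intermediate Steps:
t = 12 (t = -3*(-4) = 12)
I(W) = 2 - 8*W (I(W) = 2 - 4*(W + W) = 2 - 4*2*W = 2 - 8*W)
n = -1/43 (n = 1/(53 + (-5 - 3)*12) = 1/(53 - 8*12) = 1/(53 - 96) = 1/(-43) = -1/43 ≈ -0.023256)
n*I(1) = -(2 - 8*1)/43 = -(2 - 8)/43 = -1/43*(-6) = 6/43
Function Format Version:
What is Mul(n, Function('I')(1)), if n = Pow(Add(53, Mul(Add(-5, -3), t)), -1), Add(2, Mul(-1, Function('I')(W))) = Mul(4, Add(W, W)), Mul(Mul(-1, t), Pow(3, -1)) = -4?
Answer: Rational(6, 43) ≈ 0.13953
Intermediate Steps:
t = 12 (t = Mul(-3, -4) = 12)
Function('I')(W) = Add(2, Mul(-8, W)) (Function('I')(W) = Add(2, Mul(-1, Mul(4, Add(W, W)))) = Add(2, Mul(-1, Mul(4, Mul(2, W)))) = Add(2, Mul(-1, Mul(8, W))) = Add(2, Mul(-8, W)))
n = Rational(-1, 43) (n = Pow(Add(53, Mul(Add(-5, -3), 12)), -1) = Pow(Add(53, Mul(-8, 12)), -1) = Pow(Add(53, -96), -1) = Pow(-43, -1) = Rational(-1, 43) ≈ -0.023256)
Mul(n, Function('I')(1)) = Mul(Rational(-1, 43), Add(2, Mul(-8, 1))) = Mul(Rational(-1, 43), Add(2, -8)) = Mul(Rational(-1, 43), -6) = Rational(6, 43)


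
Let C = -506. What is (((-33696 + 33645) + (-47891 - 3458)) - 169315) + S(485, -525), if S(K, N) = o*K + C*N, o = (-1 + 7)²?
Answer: 62395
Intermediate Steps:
o = 36 (o = 6² = 36)
S(K, N) = -506*N + 36*K (S(K, N) = 36*K - 506*N = -506*N + 36*K)
(((-33696 + 33645) + (-47891 - 3458)) - 169315) + S(485, -525) = (((-33696 + 33645) + (-47891 - 3458)) - 169315) + (-506*(-525) + 36*485) = ((-51 - 51349) - 169315) + (265650 + 17460) = (-51400 - 169315) + 283110 = -220715 + 283110 = 62395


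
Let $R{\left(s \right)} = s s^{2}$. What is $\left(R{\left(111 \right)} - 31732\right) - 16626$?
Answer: $1319273$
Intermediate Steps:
$R{\left(s \right)} = s^{3}$
$\left(R{\left(111 \right)} - 31732\right) - 16626 = \left(111^{3} - 31732\right) - 16626 = \left(1367631 - 31732\right) - 16626 = 1335899 - 16626 = 1319273$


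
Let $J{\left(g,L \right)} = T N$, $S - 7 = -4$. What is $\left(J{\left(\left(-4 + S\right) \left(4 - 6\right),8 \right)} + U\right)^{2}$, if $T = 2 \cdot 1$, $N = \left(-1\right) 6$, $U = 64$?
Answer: $2704$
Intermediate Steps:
$S = 3$ ($S = 7 - 4 = 3$)
$N = -6$
$T = 2$
$J{\left(g,L \right)} = -12$ ($J{\left(g,L \right)} = 2 \left(-6\right) = -12$)
$\left(J{\left(\left(-4 + S\right) \left(4 - 6\right),8 \right)} + U\right)^{2} = \left(-12 + 64\right)^{2} = 52^{2} = 2704$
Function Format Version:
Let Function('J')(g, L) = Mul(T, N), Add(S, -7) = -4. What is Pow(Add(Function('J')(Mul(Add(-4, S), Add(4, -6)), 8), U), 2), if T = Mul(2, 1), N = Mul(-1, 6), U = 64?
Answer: 2704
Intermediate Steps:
S = 3 (S = Add(7, -4) = 3)
N = -6
T = 2
Function('J')(g, L) = -12 (Function('J')(g, L) = Mul(2, -6) = -12)
Pow(Add(Function('J')(Mul(Add(-4, S), Add(4, -6)), 8), U), 2) = Pow(Add(-12, 64), 2) = Pow(52, 2) = 2704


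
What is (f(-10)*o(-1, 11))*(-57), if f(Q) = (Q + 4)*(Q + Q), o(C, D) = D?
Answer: -75240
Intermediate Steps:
f(Q) = 2*Q*(4 + Q) (f(Q) = (4 + Q)*(2*Q) = 2*Q*(4 + Q))
(f(-10)*o(-1, 11))*(-57) = ((2*(-10)*(4 - 10))*11)*(-57) = ((2*(-10)*(-6))*11)*(-57) = (120*11)*(-57) = 1320*(-57) = -75240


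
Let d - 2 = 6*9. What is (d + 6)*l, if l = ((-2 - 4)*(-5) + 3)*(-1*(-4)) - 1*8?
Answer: 7688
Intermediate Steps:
d = 56 (d = 2 + 6*9 = 2 + 54 = 56)
l = 124 (l = (-6*(-5) + 3)*4 - 8 = (30 + 3)*4 - 8 = 33*4 - 8 = 132 - 8 = 124)
(d + 6)*l = (56 + 6)*124 = 62*124 = 7688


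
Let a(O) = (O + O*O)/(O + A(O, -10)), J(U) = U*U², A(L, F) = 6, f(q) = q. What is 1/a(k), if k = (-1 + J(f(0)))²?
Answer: 7/2 ≈ 3.5000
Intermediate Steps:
J(U) = U³
k = 1 (k = (-1 + 0³)² = (-1 + 0)² = (-1)² = 1)
a(O) = (O + O²)/(6 + O) (a(O) = (O + O*O)/(O + 6) = (O + O²)/(6 + O))
1/a(k) = 1/(1*(1 + 1)/(6 + 1)) = 1/(1*2/7) = 1/(1*(⅐)*2) = 1/(2/7) = 7/2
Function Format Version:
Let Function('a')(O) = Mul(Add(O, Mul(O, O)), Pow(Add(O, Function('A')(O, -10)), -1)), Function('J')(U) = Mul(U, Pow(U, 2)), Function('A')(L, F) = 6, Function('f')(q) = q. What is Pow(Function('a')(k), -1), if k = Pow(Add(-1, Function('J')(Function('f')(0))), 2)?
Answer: Rational(7, 2) ≈ 3.5000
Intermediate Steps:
Function('J')(U) = Pow(U, 3)
k = 1 (k = Pow(Add(-1, Pow(0, 3)), 2) = Pow(Add(-1, 0), 2) = Pow(-1, 2) = 1)
Function('a')(O) = Mul(Pow(Add(6, O), -1), Add(O, Pow(O, 2))) (Function('a')(O) = Mul(Add(O, Mul(O, O)), Pow(Add(O, 6), -1)) = Mul(Add(O, Pow(O, 2)), Pow(Add(6, O), -1)) = Mul(Pow(Add(6, O), -1), Add(O, Pow(O, 2))))
Pow(Function('a')(k), -1) = Pow(Mul(1, Pow(Add(6, 1), -1), Add(1, 1)), -1) = Pow(Mul(1, Pow(7, -1), 2), -1) = Pow(Mul(1, Rational(1, 7), 2), -1) = Pow(Rational(2, 7), -1) = Rational(7, 2)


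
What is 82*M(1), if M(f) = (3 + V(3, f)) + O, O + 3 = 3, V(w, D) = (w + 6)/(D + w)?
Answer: 861/2 ≈ 430.50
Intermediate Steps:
V(w, D) = (6 + w)/(D + w)
O = 0 (O = -3 + 3 = 0)
M(f) = 3 + 9/(3 + f) (M(f) = (3 + (6 + 3)/(f + 3)) + 0 = (3 + 9/(3 + f)) + 0 = 3 + 9/(3 + f))
82*M(1) = 82*(3*(6 + 1)/(3 + 1)) = 82*(3*7/4) = 82*(3*(¼)*7) = 82*(21/4) = 861/2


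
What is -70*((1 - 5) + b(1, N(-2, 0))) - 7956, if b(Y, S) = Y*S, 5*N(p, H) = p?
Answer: -7648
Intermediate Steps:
N(p, H) = p/5
b(Y, S) = S*Y
-70*((1 - 5) + b(1, N(-2, 0))) - 7956 = -70*((1 - 5) + ((1/5)*(-2))*1) - 7956 = -70*(-4 - 2/5*1) - 7956 = -70*(-4 - 2/5) - 7956 = -70*(-22/5) - 7956 = 308 - 7956 = -7648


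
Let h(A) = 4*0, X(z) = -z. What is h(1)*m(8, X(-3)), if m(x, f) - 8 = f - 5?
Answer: 0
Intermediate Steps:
m(x, f) = 3 + f (m(x, f) = 8 + (f - 5) = 8 + (-5 + f) = 3 + f)
h(A) = 0
h(1)*m(8, X(-3)) = 0*(3 - 1*(-3)) = 0*(3 + 3) = 0*6 = 0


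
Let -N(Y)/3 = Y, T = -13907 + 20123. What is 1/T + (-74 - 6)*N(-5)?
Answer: -7459199/6216 ≈ -1200.0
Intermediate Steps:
T = 6216
N(Y) = -3*Y
1/T + (-74 - 6)*N(-5) = 1/6216 + (-74 - 6)*(-3*(-5)) = 1/6216 - 80*15 = 1/6216 - 1200 = -7459199/6216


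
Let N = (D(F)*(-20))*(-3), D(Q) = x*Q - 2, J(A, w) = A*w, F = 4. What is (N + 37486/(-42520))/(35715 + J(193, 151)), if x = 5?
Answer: 22942057/1378881080 ≈ 0.016638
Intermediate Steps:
D(Q) = -2 + 5*Q (D(Q) = 5*Q - 2 = -2 + 5*Q)
N = 1080 (N = ((-2 + 5*4)*(-20))*(-3) = ((-2 + 20)*(-20))*(-3) = (18*(-20))*(-3) = -360*(-3) = 1080)
(N + 37486/(-42520))/(35715 + J(193, 151)) = (1080 + 37486/(-42520))/(35715 + 193*151) = (1080 + 37486*(-1/42520))/(35715 + 29143) = (1080 - 18743/21260)/64858 = (22942057/21260)*(1/64858) = 22942057/1378881080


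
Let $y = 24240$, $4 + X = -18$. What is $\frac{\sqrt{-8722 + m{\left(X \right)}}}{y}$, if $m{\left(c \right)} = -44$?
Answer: $\frac{i \sqrt{974}}{8080} \approx 0.0038625 i$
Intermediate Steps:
$X = -22$ ($X = -4 - 18 = -22$)
$\frac{\sqrt{-8722 + m{\left(X \right)}}}{y} = \frac{\sqrt{-8722 - 44}}{24240} = \sqrt{-8766} \cdot \frac{1}{24240} = 3 i \sqrt{974} \cdot \frac{1}{24240} = \frac{i \sqrt{974}}{8080}$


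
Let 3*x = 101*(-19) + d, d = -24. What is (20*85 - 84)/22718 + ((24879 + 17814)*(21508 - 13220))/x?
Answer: -12057789934024/22070537 ≈ -5.4633e+5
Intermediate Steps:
x = -1943/3 (x = (101*(-19) - 24)/3 = (-1919 - 24)/3 = (1/3)*(-1943) = -1943/3 ≈ -647.67)
(20*85 - 84)/22718 + ((24879 + 17814)*(21508 - 13220))/x = (20*85 - 84)/22718 + ((24879 + 17814)*(21508 - 13220))/(-1943/3) = (1700 - 84)*(1/22718) + (42693*8288)*(-3/1943) = 1616*(1/22718) + 353839584*(-3/1943) = 808/11359 - 1061518752/1943 = -12057789934024/22070537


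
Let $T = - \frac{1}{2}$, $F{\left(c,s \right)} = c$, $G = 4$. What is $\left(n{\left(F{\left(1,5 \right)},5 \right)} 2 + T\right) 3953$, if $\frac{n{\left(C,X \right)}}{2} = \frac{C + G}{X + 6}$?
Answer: $\frac{114637}{22} \approx 5210.8$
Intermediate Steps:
$n{\left(C,X \right)} = \frac{2 \left(4 + C\right)}{6 + X}$ ($n{\left(C,X \right)} = 2 \frac{C + 4}{X + 6} = 2 \frac{4 + C}{6 + X} = \frac{2 \left(4 + C\right)}{6 + X}$)
$T = - \frac{1}{2}$ ($T = \left(-1\right) \frac{1}{2} = - \frac{1}{2} \approx -0.5$)
$\left(n{\left(F{\left(1,5 \right)},5 \right)} 2 + T\right) 3953 = \left(\frac{2 \left(4 + 1\right)}{6 + 5} \cdot 2 - \frac{1}{2}\right) 3953 = \left(2 \cdot \frac{1}{11} \cdot 5 \cdot 2 - \frac{1}{2}\right) 3953 = \left(\frac{10}{11} \cdot 2 - \frac{1}{2}\right) 3953 = \left(\frac{20}{11} - \frac{1}{2}\right) 3953 = \frac{29}{22} \cdot 3953 = \frac{114637}{22}$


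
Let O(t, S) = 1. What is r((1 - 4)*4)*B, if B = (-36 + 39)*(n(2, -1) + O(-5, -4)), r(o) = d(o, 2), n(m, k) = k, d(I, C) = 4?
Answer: 0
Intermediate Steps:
r(o) = 4
B = 0 (B = (-36 + 39)*(-1 + 1) = 3*0 = 0)
r((1 - 4)*4)*B = 4*0 = 0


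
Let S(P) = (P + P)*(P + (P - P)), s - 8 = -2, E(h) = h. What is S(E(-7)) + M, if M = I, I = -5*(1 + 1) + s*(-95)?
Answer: -482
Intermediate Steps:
s = 6 (s = 8 - 2 = 6)
I = -580 (I = -5*(1 + 1) + 6*(-95) = -5*2 - 570 = -10 - 570 = -580)
S(P) = 2*P² (S(P) = (2*P)*(P + 0) = (2*P)*P = 2*P²)
M = -580
S(E(-7)) + M = 2*(-7)² - 580 = 2*49 - 580 = 98 - 580 = -482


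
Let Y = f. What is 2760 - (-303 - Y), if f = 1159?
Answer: 4222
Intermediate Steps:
Y = 1159
2760 - (-303 - Y) = 2760 - (-303 - 1*1159) = 2760 - (-303 - 1159) = 2760 - 1*(-1462) = 2760 + 1462 = 4222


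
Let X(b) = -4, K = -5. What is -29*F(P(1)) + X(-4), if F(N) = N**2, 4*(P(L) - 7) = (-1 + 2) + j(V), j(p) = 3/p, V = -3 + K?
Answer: -1524885/1024 ≈ -1489.1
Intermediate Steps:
V = -8 (V = -3 - 5 = -8)
P(L) = 229/32 (P(L) = 7 + ((-1 + 2) + 3/(-8))/4 = 7 + (1 + 3*(-1/8))/4 = 7 + (1 - 3/8)/4 = 7 + (1/4)*(5/8) = 7 + 5/32 = 229/32)
-29*F(P(1)) + X(-4) = -29*(229/32)**2 - 4 = -29*52441/1024 - 4 = -1520789/1024 - 4 = -1524885/1024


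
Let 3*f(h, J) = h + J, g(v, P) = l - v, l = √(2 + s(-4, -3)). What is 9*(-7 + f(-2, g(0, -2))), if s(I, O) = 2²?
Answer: -69 + 3*√6 ≈ -61.652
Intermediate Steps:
s(I, O) = 4
l = √6 (l = √(2 + 4) = √6 ≈ 2.4495)
g(v, P) = √6 - v
f(h, J) = J/3 + h/3 (f(h, J) = (h + J)/3 = (J + h)/3 = J/3 + h/3)
9*(-7 + f(-2, g(0, -2))) = 9*(-7 + ((√6 - 1*0)/3 + (⅓)*(-2))) = 9*(-7 + ((√6 + 0)/3 - ⅔)) = 9*(-7 + (√6/3 - ⅔)) = 9*(-7 + (-⅔ + √6/3)) = 9*(-23/3 + √6/3) = -69 + 3*√6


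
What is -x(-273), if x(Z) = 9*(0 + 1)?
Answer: -9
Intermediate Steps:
x(Z) = 9 (x(Z) = 9*1 = 9)
-x(-273) = -1*9 = -9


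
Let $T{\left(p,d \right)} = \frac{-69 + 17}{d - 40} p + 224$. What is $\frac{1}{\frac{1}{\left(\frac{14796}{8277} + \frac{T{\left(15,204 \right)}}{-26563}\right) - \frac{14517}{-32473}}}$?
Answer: $\frac{2150882446514}{966081394481} \approx 2.2264$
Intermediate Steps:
$T{\left(p,d \right)} = 224 - \frac{52 p}{-40 + d}$ ($T{\left(p,d \right)} = - \frac{52}{-40 + d} p + 224 = - \frac{52 p}{-40 + d} + 224 = 224 - \frac{52 p}{-40 + d}$)
$\frac{1}{\frac{1}{\left(\frac{14796}{8277} + \frac{T{\left(15,204 \right)}}{-26563}\right) - \frac{14517}{-32473}}} = \frac{1}{\frac{1}{\left(\frac{14796}{8277} + \frac{4 \frac{1}{-40 + 204} \left(-2240 - 195 + 56 \cdot 204\right)}{-26563}\right) - \frac{14517}{-32473}}} = \frac{1}{\frac{1}{\left(14796 \cdot \frac{1}{8277} + \frac{4 \left(-2240 - 195 + 11424\right)}{164} \left(- \frac{1}{26563}\right)\right) - - \frac{14517}{32473}}} = \frac{1}{\frac{1}{\left(\frac{4932}{2759} + 4 \cdot \frac{1}{164} \cdot 8989 \left(- \frac{1}{26563}\right)\right) + \frac{14517}{32473}}} = \frac{1}{\frac{1}{\left(\frac{4932}{2759} + \frac{8989}{41} \left(- \frac{1}{26563}\right)\right) + \frac{14517}{32473}}} = \frac{1}{\frac{1}{\left(\frac{4932}{2759} - \frac{89}{10783}\right) + \frac{14517}{32473}}} = \frac{1}{\frac{1}{\frac{52936205}{29750297} + \frac{14517}{32473}}} = \frac{1}{\frac{1}{\frac{2150882446514}{966081394481}}} = \frac{1}{\frac{966081394481}{2150882446514}} = \frac{2150882446514}{966081394481}$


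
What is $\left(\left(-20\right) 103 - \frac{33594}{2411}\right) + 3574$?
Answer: $\frac{3616660}{2411} \approx 1500.1$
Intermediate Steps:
$\left(\left(-20\right) 103 - \frac{33594}{2411}\right) + 3574 = \left(-2060 - \frac{33594}{2411}\right) + 3574 = - \frac{5000254}{2411} + 3574 = \frac{3616660}{2411}$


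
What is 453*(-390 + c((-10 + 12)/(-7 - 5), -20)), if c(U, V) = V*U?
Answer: -175160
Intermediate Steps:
c(U, V) = U*V
453*(-390 + c((-10 + 12)/(-7 - 5), -20)) = 453*(-390 + ((-10 + 12)/(-7 - 5))*(-20)) = 453*(-390 + (2/(-12))*(-20)) = 453*(-390 + (2*(-1/12))*(-20)) = 453*(-390 - ⅙*(-20)) = 453*(-390 + 10/3) = 453*(-1160/3) = -175160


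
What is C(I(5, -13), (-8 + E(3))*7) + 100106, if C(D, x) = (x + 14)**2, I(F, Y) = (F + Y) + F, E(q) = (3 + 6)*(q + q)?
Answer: 213002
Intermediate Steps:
E(q) = 18*q (E(q) = 9*(2*q) = 18*q)
I(F, Y) = Y + 2*F
C(D, x) = (14 + x)**2
C(I(5, -13), (-8 + E(3))*7) + 100106 = (14 + (-8 + 18*3)*7)**2 + 100106 = (14 + (-8 + 54)*7)**2 + 100106 = (14 + 46*7)**2 + 100106 = (14 + 322)**2 + 100106 = 336**2 + 100106 = 112896 + 100106 = 213002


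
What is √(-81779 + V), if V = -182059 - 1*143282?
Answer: 4*I*√25445 ≈ 638.06*I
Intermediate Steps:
V = -325341 (V = -182059 - 143282 = -325341)
√(-81779 + V) = √(-81779 - 325341) = √(-407120) = 4*I*√25445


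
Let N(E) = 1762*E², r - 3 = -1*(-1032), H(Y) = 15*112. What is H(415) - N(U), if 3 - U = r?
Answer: -1876570608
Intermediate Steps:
H(Y) = 1680
r = 1035 (r = 3 - 1*(-1032) = 3 + 1032 = 1035)
U = -1032 (U = 3 - 1*1035 = 3 - 1035 = -1032)
H(415) - N(U) = 1680 - 1762*(-1032)² = 1680 - 1762*1065024 = 1680 - 1*1876572288 = 1680 - 1876572288 = -1876570608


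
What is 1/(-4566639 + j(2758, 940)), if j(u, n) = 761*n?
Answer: -1/3851299 ≈ -2.5965e-7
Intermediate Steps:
1/(-4566639 + j(2758, 940)) = 1/(-4566639 + 761*940) = 1/(-4566639 + 715340) = 1/(-3851299) = -1/3851299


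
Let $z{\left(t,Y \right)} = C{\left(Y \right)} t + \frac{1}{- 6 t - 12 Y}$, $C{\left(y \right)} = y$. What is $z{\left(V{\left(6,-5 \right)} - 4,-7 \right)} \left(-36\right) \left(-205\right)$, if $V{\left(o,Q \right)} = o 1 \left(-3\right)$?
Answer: $\frac{6819325}{6} \approx 1.1366 \cdot 10^{6}$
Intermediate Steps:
$V{\left(o,Q \right)} = - 3 o$ ($V{\left(o,Q \right)} = o \left(-3\right) = - 3 o$)
$z{\left(t,Y \right)} = \frac{1}{- 12 Y - 6 t} + Y t$ ($z{\left(t,Y \right)} = Y t + \frac{1}{- 6 t - 12 Y} = Y t + \frac{1}{- 12 Y - 6 t} = \frac{1}{- 12 Y - 6 t} + Y t$)
$z{\left(V{\left(6,-5 \right)} - 4,-7 \right)} \left(-36\right) \left(-205\right) = \frac{- \frac{1}{6} - 7 \left(\left(-3\right) 6 - 4\right)^{2} + 2 \left(\left(-3\right) 6 - 4\right) \left(-7\right)^{2}}{\left(\left(-3\right) 6 - 4\right) + 2 \left(-7\right)} \left(-36\right) \left(-205\right) = \frac{- \frac{1}{6} - 7 \left(-18 - 4\right)^{2} + 2 \left(-18 - 4\right) 49}{\left(-18 - 4\right) - 14} \left(-36\right) \left(-205\right) = \frac{- \frac{1}{6} - 7 \left(-22\right)^{2} + 2 \left(-22\right) 49}{-22 - 14} \left(-36\right) \left(-205\right) = \frac{- \frac{1}{6} - 3388 - 2156}{-36} \left(-36\right) \left(-205\right) = - \frac{- \frac{1}{6} - 3388 - 2156}{36} \left(-36\right) \left(-205\right) = \left(- \frac{1}{36}\right) \left(- \frac{33265}{6}\right) \left(-36\right) \left(-205\right) = \frac{33265}{216} \left(-36\right) \left(-205\right) = \left(- \frac{33265}{6}\right) \left(-205\right) = \frac{6819325}{6}$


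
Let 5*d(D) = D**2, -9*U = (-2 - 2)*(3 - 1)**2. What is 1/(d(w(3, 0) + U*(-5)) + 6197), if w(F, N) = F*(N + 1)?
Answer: 405/2512594 ≈ 0.00016119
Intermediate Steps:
w(F, N) = F*(1 + N)
U = 16/9 (U = -(-2 - 2)*(3 - 1)**2/9 = -(-4)*2**2/9 = -(-4)*4/9 = -1/9*(-16) = 16/9 ≈ 1.7778)
d(D) = D**2/5
1/(d(w(3, 0) + U*(-5)) + 6197) = 1/((3*(1 + 0) + (16/9)*(-5))**2/5 + 6197) = 1/((3*1 - 80/9)**2/5 + 6197) = 1/((3 - 80/9)**2/5 + 6197) = 1/((-53/9)**2/5 + 6197) = 1/((1/5)*(2809/81) + 6197) = 1/(2809/405 + 6197) = 1/(2512594/405) = 405/2512594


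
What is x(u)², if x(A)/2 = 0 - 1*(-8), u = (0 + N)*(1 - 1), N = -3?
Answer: 256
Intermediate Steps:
u = 0 (u = (0 - 3)*(1 - 1) = -3*0 = 0)
x(A) = 16 (x(A) = 2*(0 - 1*(-8)) = 2*(0 + 8) = 2*8 = 16)
x(u)² = 16² = 256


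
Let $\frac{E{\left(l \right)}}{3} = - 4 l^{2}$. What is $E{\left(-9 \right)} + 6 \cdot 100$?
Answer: $-372$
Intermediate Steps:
$E{\left(l \right)} = - 12 l^{2}$ ($E{\left(l \right)} = 3 \left(- 4 l^{2}\right) = - 12 l^{2}$)
$E{\left(-9 \right)} + 6 \cdot 100 = - 12 \left(-9\right)^{2} + 6 \cdot 100 = \left(-12\right) 81 + 600 = -972 + 600 = -372$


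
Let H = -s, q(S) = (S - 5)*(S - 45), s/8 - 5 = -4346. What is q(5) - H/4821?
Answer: -11576/1607 ≈ -7.2035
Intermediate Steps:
s = -34728 (s = 40 + 8*(-4346) = 40 - 34768 = -34728)
q(S) = (-45 + S)*(-5 + S) (q(S) = (-5 + S)*(-45 + S) = (-45 + S)*(-5 + S))
H = 34728 (H = -1*(-34728) = 34728)
q(5) - H/4821 = (225 + 5² - 50*5) - 34728/4821 = (225 + 25 - 250) - 34728/4821 = 0 - 1*11576/1607 = 0 - 11576/1607 = -11576/1607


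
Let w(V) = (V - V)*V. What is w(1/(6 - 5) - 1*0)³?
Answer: 0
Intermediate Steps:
w(V) = 0 (w(V) = 0*V = 0)
w(1/(6 - 5) - 1*0)³ = 0³ = 0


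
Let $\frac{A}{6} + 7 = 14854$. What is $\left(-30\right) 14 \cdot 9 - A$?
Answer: $-92862$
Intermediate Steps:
$A = 89082$ ($A = -42 + 6 \cdot 14854 = -42 + 89124 = 89082$)
$\left(-30\right) 14 \cdot 9 - A = \left(-30\right) 14 \cdot 9 - 89082 = \left(-420\right) 9 - 89082 = -3780 - 89082 = -92862$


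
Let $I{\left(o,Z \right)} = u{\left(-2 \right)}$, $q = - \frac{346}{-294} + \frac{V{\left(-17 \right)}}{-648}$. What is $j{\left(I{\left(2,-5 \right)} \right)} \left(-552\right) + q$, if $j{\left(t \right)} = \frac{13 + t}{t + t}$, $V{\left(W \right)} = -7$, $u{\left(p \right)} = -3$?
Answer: $\frac{29249551}{31752} \approx 921.19$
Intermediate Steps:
$q = \frac{37711}{31752}$ ($q = - \frac{346}{-294} - \frac{7}{-648} = \left(-346\right) \left(- \frac{1}{294}\right) - - \frac{7}{648} = \frac{173}{147} + \frac{7}{648} = \frac{37711}{31752} \approx 1.1877$)
$I{\left(o,Z \right)} = -3$
$j{\left(t \right)} = \frac{13 + t}{2 t}$
$j{\left(I{\left(2,-5 \right)} \right)} \left(-552\right) + q = \frac{13 - 3}{2 \left(-3\right)} \left(-552\right) + \frac{37711}{31752} = \frac{1}{2} \left(- \frac{1}{3}\right) 10 \left(-552\right) + \frac{37711}{31752} = \left(- \frac{5}{3}\right) \left(-552\right) + \frac{37711}{31752} = 920 + \frac{37711}{31752} = \frac{29249551}{31752}$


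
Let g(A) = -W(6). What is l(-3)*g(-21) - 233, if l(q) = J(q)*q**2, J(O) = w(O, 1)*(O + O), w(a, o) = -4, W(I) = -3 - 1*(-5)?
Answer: -665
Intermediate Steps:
W(I) = 2 (W(I) = -3 + 5 = 2)
g(A) = -2 (g(A) = -1*2 = -2)
J(O) = -8*O (J(O) = -4*(O + O) = -8*O)
l(q) = -8*q**3 (l(q) = (-8*q)*q**2 = -8*q**3)
l(-3)*g(-21) - 233 = -8*(-3)**3*(-2) - 233 = -8*(-27)*(-2) - 233 = 216*(-2) - 233 = -432 - 233 = -665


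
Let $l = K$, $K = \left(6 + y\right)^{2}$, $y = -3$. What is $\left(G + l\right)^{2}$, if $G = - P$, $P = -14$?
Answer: $529$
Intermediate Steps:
$G = 14$ ($G = \left(-1\right) \left(-14\right) = 14$)
$K = 9$ ($K = \left(6 - 3\right)^{2} = 3^{2} = 9$)
$l = 9$
$\left(G + l\right)^{2} = \left(14 + 9\right)^{2} = 23^{2} = 529$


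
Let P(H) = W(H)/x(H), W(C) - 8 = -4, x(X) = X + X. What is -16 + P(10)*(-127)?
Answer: -207/5 ≈ -41.400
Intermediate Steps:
x(X) = 2*X
W(C) = 4 (W(C) = 8 - 4 = 4)
P(H) = 2/H (P(H) = 4/((2*H)) = 4*(1/(2*H)) = 2/H)
-16 + P(10)*(-127) = -16 + (2/10)*(-127) = -16 + (2*(1/10))*(-127) = -16 + (1/5)*(-127) = -16 - 127/5 = -207/5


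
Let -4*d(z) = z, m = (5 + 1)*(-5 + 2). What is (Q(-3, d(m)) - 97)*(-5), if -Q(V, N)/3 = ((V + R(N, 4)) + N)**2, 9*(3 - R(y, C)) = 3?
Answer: 8945/12 ≈ 745.42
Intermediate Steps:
R(y, C) = 8/3 (R(y, C) = 3 - 1/9*3 = 3 - 1/3 = 8/3)
m = -18 (m = 6*(-3) = -18)
d(z) = -z/4
Q(V, N) = -3*(8/3 + N + V)**2 (Q(V, N) = -3*((V + 8/3) + N)**2 = -3*((8/3 + V) + N)**2 = -3*(8/3 + N + V)**2)
(Q(-3, d(m)) - 97)*(-5) = (-(8 + 3*(-1/4*(-18)) + 3*(-3))**2/3 - 97)*(-5) = (-(8 + 3*(9/2) - 9)**2/3 - 97)*(-5) = (-(8 + 27/2 - 9)**2/3 - 97)*(-5) = (-(25/2)**2/3 - 97)*(-5) = (-1/3*625/4 - 97)*(-5) = (-625/12 - 97)*(-5) = -1789/12*(-5) = 8945/12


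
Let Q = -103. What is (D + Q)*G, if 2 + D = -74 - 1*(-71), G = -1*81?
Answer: 8748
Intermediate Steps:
G = -81
D = -5 (D = -2 + (-74 - 1*(-71)) = -2 + (-74 + 71) = -2 - 3 = -5)
(D + Q)*G = (-5 - 103)*(-81) = -108*(-81) = 8748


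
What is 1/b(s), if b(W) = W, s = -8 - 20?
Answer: -1/28 ≈ -0.035714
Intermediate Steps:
s = -28
1/b(s) = 1/(-28) = -1/28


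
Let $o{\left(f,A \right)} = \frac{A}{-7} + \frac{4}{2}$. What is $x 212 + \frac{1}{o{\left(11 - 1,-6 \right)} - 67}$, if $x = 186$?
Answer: $\frac{17704961}{449} \approx 39432.0$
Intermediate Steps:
$o{\left(f,A \right)} = 2 - \frac{A}{7}$ ($o{\left(f,A \right)} = A \left(- \frac{1}{7}\right) + 4 \cdot \frac{1}{2} = - \frac{A}{7} + 2 = 2 - \frac{A}{7}$)
$x 212 + \frac{1}{o{\left(11 - 1,-6 \right)} - 67} = 186 \cdot 212 + \frac{1}{\left(2 - - \frac{6}{7}\right) - 67} = 39432 + \frac{1}{\left(2 + \frac{6}{7}\right) - 67} = 39432 + \frac{1}{\frac{20}{7} - 67} = 39432 + \frac{1}{- \frac{449}{7}} = 39432 - \frac{7}{449} = \frac{17704961}{449}$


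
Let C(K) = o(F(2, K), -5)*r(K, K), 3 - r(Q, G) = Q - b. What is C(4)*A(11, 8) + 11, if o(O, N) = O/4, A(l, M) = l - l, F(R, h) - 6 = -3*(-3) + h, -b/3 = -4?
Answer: 11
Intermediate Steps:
b = 12 (b = -3*(-4) = 12)
r(Q, G) = 15 - Q (r(Q, G) = 3 - (Q - 1*12) = 3 - (Q - 12) = 3 - (-12 + Q) = 3 + (12 - Q) = 15 - Q)
F(R, h) = 15 + h (F(R, h) = 6 + (-3*(-3) + h) = 6 + (9 + h) = 15 + h)
A(l, M) = 0
o(O, N) = O/4 (o(O, N) = O*(¼) = O/4)
C(K) = (15 - K)*(15/4 + K/4) (C(K) = ((15 + K)/4)*(15 - K) = (15/4 + K/4)*(15 - K) = (15 - K)*(15/4 + K/4))
C(4)*A(11, 8) + 11 = (225/4 - ¼*4²)*0 + 11 = (225/4 - ¼*16)*0 + 11 = (225/4 - 4)*0 + 11 = (209/4)*0 + 11 = 0 + 11 = 11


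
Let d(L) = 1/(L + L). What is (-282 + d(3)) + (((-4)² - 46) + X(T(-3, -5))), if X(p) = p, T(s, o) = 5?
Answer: -1841/6 ≈ -306.83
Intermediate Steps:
d(L) = 1/(2*L)
(-282 + d(3)) + (((-4)² - 46) + X(T(-3, -5))) = (-282 + (½)/3) + (((-4)² - 46) + 5) = (-282 + (½)*(⅓)) + ((16 - 46) + 5) = (-282 + ⅙) + (-30 + 5) = -1691/6 - 25 = -1841/6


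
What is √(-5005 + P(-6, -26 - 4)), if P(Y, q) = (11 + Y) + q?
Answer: I*√5030 ≈ 70.922*I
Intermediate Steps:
P(Y, q) = 11 + Y + q
√(-5005 + P(-6, -26 - 4)) = √(-5005 + (11 - 6 + (-26 - 4))) = √(-5005 + (11 - 6 - 30)) = √(-5005 - 25) = √(-5030) = I*√5030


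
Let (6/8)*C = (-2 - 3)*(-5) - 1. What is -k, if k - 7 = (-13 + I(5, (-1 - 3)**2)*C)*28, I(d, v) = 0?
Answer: 357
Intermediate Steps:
C = 32 (C = 4*((-2 - 3)*(-5) - 1)/3 = 4*(-5*(-5) - 1)/3 = 4*(25 - 1)/3 = (4/3)*24 = 32)
k = -357 (k = 7 + (-13 + 0*32)*28 = 7 + (-13 + 0)*28 = 7 - 13*28 = 7 - 364 = -357)
-k = -1*(-357) = 357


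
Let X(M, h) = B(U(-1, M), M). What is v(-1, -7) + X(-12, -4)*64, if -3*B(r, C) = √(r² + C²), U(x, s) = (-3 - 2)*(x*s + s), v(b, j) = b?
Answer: -257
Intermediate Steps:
U(x, s) = -5*s - 5*s*x (U(x, s) = -5*(s*x + s) = -5*(s + s*x) = -5*s - 5*s*x)
B(r, C) = -√(C² + r²)/3 (B(r, C) = -√(r² + C²)/3 = -√(C² + r²)/3)
X(M, h) = -√(M²)/3 (X(M, h) = -√(M² + (-5*M*(1 - 1))²)/3 = -√(M² + (-5*M*0)²)/3 = -√(M² + 0²)/3 = -√(M² + 0)/3 = -√(M²)/3)
v(-1, -7) + X(-12, -4)*64 = -1 - √((-12)²)/3*64 = -1 - √144/3*64 = -1 - ⅓*12*64 = -1 - 4*64 = -1 - 256 = -257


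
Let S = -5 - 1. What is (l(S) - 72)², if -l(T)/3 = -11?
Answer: 1521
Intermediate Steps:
S = -6
l(T) = 33 (l(T) = -3*(-11) = 33)
(l(S) - 72)² = (33 - 72)² = (-39)² = 1521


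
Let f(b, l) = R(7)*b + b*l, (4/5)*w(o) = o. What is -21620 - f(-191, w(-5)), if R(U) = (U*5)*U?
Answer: 95925/4 ≈ 23981.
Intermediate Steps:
R(U) = 5*U² (R(U) = (5*U)*U = 5*U²)
w(o) = 5*o/4
f(b, l) = 245*b + b*l (f(b, l) = (5*7²)*b + b*l = (5*49)*b + b*l = 245*b + b*l)
-21620 - f(-191, w(-5)) = -21620 - (-191)*(245 + (5/4)*(-5)) = -21620 - (-191)*(245 - 25/4) = -21620 - (-191)*955/4 = -21620 - 1*(-182405/4) = -21620 + 182405/4 = 95925/4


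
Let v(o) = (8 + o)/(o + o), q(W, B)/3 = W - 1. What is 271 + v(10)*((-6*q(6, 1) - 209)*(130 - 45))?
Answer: -45205/2 ≈ -22603.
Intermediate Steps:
q(W, B) = -3 + 3*W (q(W, B) = 3*(W - 1) = 3*(-1 + W) = -3 + 3*W)
v(o) = (8 + o)/(2*o) (v(o) = (8 + o)/((2*o)) = (8 + o)*(1/(2*o)) = (8 + o)/(2*o))
271 + v(10)*((-6*q(6, 1) - 209)*(130 - 45)) = 271 + ((½)*(8 + 10)/10)*((-6*(-3 + 3*6) - 209)*(130 - 45)) = 271 + ((½)*(⅒)*18)*((-6*(-3 + 18) - 209)*85) = 271 + 9*((-6*15 - 209)*85)/10 = 271 + 9*((-90 - 209)*85)/10 = 271 + 9*(-299*85)/10 = 271 + (9/10)*(-25415) = 271 - 45747/2 = -45205/2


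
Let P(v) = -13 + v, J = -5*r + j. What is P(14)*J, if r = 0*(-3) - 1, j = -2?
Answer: 3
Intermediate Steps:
r = -1 (r = 0 - 1 = -1)
J = 3 (J = -5*(-1) - 2 = 5 - 2 = 3)
P(14)*J = (-13 + 14)*3 = 1*3 = 3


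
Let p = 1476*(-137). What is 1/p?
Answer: -1/202212 ≈ -4.9453e-6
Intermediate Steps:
p = -202212
1/p = 1/(-202212) = -1/202212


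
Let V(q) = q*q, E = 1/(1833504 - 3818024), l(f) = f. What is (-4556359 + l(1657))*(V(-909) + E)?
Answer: -3734334514041674769/992260 ≈ -3.7635e+12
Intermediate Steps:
E = -1/1984520 (E = 1/(-1984520) = -1/1984520 ≈ -5.0390e-7)
V(q) = q²
(-4556359 + l(1657))*(V(-909) + E) = (-4556359 + 1657)*((-909)² - 1/1984520) = -4554702*(826281 - 1/1984520) = -4554702*1639771170119/1984520 = -3734334514041674769/992260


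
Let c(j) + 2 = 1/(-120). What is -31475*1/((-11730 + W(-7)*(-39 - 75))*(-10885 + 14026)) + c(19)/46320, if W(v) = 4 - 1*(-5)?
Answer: 4591516399/6186282422400 ≈ 0.00074221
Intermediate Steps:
W(v) = 9 (W(v) = 4 + 5 = 9)
c(j) = -241/120 (c(j) = -2 + 1/(-120) = -2 - 1/120 = -241/120)
-31475*1/((-11730 + W(-7)*(-39 - 75))*(-10885 + 14026)) + c(19)/46320 = -31475*1/((-11730 + 9*(-39 - 75))*(-10885 + 14026)) - 241/120/46320 = -31475*1/(3141*(-11730 + 9*(-114))) - 241/120*1/46320 = -31475*1/(3141*(-11730 - 1026)) - 241/5558400 = -31475/((-12756*3141)) - 241/5558400 = -31475/(-40066596) - 241/5558400 = -31475*(-1/40066596) - 241/5558400 = 31475/40066596 - 241/5558400 = 4591516399/6186282422400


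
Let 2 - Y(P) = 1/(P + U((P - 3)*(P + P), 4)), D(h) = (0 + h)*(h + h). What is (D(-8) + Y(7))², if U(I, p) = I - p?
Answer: 58813561/3481 ≈ 16896.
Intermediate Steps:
D(h) = 2*h² (D(h) = h*(2*h) = 2*h²)
Y(P) = 2 - 1/(-4 + P + 2*P*(-3 + P)) (Y(P) = 2 - 1/(P + ((P - 3)*(P + P) - 1*4)) = 2 - 1/(P + ((-3 + P)*(2*P) - 4)) = 2 - 1/(P + (2*P*(-3 + P) - 4)) = 2 - 1/(P + (-4 + 2*P*(-3 + P))) = 2 - 1/(-4 + P + 2*P*(-3 + P)))
(D(-8) + Y(7))² = (2*(-8)² + (-9 - 10*7 + 4*7²)/(-4 - 5*7 + 2*7²))² = (2*64 + (-9 - 70 + 4*49)/(-4 - 35 + 2*49))² = (128 + (-9 - 70 + 196)/(-4 - 35 + 98))² = (128 + 117/59)² = (7669/59)² = 58813561/3481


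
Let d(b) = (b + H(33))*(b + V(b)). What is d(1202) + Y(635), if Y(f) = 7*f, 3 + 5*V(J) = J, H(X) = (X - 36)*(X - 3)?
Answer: 8038633/5 ≈ 1.6077e+6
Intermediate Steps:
H(X) = (-36 + X)*(-3 + X)
V(J) = -⅗ + J/5
d(b) = (-90 + b)*(-⅗ + 6*b/5) (d(b) = (b + (108 + 33² - 39*33))*(b + (-⅗ + b/5)) = (b + (108 + 1089 - 1287))*(-⅗ + 6*b/5) = (b - 90)*(-⅗ + 6*b/5) = (-90 + b)*(-⅗ + 6*b/5))
d(1202) + Y(635) = (54 - 543/5*1202 + (6/5)*1202²) + 7*635 = (54 - 652686/5 + (6/5)*1444804) + 4445 = (54 - 652686/5 + 8668824/5) + 4445 = 8016408/5 + 4445 = 8038633/5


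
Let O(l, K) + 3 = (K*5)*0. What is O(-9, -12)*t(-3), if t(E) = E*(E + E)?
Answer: -54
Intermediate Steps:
O(l, K) = -3 (O(l, K) = -3 + (K*5)*0 = -3 + (5*K)*0 = -3 + 0 = -3)
t(E) = 2*E² (t(E) = E*(2*E) = 2*E²)
O(-9, -12)*t(-3) = -6*(-3)² = -6*9 = -3*18 = -54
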